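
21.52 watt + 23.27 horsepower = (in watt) 1.737e+04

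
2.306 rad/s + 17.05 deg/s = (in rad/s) 2.604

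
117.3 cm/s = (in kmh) 4.223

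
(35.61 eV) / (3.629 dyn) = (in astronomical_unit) 1.051e-24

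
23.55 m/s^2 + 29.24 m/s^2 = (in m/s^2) 52.79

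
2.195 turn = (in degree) 790.2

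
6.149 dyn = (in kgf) 6.27e-06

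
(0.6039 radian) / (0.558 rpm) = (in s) 10.33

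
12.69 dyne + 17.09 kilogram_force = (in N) 167.6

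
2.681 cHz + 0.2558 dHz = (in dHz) 0.5239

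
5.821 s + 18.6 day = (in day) 18.6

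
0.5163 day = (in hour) 12.39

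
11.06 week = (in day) 77.42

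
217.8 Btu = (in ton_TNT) 5.492e-05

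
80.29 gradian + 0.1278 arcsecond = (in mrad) 1261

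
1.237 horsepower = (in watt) 922.4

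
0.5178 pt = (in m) 0.0001827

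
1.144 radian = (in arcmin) 3933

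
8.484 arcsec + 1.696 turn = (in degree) 610.6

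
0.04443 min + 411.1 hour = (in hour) 411.1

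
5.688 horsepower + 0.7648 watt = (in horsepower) 5.689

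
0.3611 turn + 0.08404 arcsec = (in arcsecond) 4.68e+05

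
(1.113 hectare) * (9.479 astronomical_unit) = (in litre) 1.578e+19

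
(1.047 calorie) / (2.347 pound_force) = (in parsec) 1.36e-17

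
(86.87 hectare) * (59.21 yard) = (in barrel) 2.958e+08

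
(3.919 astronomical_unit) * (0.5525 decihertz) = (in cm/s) 3.239e+12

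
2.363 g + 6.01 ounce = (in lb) 0.3808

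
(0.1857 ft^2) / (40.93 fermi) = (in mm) 4.215e+14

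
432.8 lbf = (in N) 1925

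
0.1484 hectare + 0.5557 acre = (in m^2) 3733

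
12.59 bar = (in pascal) 1.259e+06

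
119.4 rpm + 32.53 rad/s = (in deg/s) 2580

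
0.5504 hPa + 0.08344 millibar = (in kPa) 0.06338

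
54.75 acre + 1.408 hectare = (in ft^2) 2.536e+06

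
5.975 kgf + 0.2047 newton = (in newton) 58.8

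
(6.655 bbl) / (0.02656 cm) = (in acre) 0.9844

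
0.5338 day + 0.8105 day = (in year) 0.003683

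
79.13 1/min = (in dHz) 13.19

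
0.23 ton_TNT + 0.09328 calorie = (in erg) 9.623e+15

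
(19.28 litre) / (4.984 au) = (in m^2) 2.586e-14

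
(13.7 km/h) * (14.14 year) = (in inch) 6.681e+10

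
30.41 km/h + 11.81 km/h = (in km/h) 42.22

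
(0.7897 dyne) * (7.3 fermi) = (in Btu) 5.464e-23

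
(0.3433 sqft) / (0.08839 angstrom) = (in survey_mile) 2.242e+06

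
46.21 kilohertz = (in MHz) 0.04621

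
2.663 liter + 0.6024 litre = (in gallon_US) 0.8626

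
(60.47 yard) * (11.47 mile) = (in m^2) 1.021e+06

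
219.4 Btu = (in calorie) 5.532e+04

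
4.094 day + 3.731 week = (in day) 30.21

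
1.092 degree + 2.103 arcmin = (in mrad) 19.67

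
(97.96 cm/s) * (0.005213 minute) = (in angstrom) 3.064e+09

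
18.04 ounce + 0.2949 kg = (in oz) 28.44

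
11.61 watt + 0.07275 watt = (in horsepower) 0.01567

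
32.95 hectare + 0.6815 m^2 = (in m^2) 3.295e+05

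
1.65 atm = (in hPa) 1672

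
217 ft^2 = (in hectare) 0.002016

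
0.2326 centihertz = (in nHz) 2.326e+06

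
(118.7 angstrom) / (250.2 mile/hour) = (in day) 1.228e-15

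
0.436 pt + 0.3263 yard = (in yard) 0.3265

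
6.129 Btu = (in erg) 6.466e+10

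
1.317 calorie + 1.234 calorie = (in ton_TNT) 2.551e-09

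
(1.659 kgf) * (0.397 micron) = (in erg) 64.59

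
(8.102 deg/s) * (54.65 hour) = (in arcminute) 9.564e+07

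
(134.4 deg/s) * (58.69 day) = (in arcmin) 4.089e+10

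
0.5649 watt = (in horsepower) 0.0007575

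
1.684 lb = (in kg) 0.7638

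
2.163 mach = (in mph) 1648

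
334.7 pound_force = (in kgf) 151.8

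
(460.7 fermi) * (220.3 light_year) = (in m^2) 9.602e+05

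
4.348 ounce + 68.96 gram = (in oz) 6.78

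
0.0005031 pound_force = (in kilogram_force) 0.0002282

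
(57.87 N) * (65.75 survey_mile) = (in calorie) 1.464e+06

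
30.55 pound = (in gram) 1.386e+04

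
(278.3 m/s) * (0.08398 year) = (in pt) 2.089e+12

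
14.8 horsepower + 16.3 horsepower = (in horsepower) 31.1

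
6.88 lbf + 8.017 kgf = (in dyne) 1.092e+07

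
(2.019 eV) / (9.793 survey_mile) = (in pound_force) 4.614e-24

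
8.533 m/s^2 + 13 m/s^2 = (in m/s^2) 21.53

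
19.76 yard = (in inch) 711.4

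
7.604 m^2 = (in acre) 0.001879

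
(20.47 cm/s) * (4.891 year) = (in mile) 1.962e+04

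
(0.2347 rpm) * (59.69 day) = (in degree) 7.262e+06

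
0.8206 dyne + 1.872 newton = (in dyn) 1.872e+05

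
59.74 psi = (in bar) 4.119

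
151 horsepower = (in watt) 1.126e+05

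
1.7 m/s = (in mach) 0.004993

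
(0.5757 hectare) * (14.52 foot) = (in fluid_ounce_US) 8.615e+08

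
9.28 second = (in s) 9.28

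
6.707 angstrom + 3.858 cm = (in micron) 3.858e+04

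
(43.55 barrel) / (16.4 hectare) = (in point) 0.1197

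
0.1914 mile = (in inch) 1.213e+04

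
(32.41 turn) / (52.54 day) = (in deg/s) 0.00257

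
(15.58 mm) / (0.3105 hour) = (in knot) 2.709e-05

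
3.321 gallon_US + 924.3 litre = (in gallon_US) 247.5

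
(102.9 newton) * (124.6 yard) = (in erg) 1.172e+11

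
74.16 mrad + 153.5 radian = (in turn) 24.44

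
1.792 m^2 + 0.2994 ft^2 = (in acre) 0.0004497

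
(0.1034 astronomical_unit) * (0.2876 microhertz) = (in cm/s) 4.449e+05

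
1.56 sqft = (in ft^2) 1.56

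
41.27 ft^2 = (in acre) 0.0009474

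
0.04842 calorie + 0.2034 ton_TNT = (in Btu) 8.066e+05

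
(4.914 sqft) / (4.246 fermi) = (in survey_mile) 6.681e+10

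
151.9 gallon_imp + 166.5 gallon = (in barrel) 8.308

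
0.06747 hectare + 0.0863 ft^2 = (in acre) 0.1667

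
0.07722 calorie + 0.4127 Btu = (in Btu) 0.413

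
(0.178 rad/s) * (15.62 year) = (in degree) 5.024e+09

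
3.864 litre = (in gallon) 1.021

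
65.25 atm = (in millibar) 6.611e+04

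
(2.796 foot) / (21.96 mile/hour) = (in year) 2.753e-09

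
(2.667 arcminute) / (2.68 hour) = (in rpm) 7.679e-07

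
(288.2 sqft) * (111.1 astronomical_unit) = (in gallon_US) 1.176e+17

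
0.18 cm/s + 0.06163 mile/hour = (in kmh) 0.1057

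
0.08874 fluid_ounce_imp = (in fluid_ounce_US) 0.08526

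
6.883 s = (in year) 2.183e-07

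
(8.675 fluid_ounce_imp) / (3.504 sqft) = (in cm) 0.07572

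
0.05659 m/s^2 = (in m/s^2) 0.05659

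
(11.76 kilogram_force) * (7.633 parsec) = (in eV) 1.695e+38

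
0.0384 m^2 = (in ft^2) 0.4133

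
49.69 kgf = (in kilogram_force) 49.69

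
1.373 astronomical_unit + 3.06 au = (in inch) 2.611e+13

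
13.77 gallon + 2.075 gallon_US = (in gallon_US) 15.84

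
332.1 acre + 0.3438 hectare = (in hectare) 134.7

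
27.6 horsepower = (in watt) 2.058e+04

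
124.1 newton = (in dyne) 1.241e+07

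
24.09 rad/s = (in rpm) 230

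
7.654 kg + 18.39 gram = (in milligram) 7.672e+06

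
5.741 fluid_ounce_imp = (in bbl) 0.001026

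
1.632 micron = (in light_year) 1.725e-22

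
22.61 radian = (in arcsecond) 4.664e+06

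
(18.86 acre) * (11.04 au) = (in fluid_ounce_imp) 4.436e+21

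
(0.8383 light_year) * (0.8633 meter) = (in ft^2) 7.37e+16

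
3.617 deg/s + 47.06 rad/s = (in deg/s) 2700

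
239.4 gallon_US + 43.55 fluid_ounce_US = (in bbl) 5.708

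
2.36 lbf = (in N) 10.5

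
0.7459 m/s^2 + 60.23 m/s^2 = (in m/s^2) 60.98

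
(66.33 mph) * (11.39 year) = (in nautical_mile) 5.751e+06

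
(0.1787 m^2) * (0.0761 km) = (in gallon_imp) 2991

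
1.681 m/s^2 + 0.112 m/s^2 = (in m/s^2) 1.793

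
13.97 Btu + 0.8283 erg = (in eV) 9.199e+22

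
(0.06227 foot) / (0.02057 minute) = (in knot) 0.02989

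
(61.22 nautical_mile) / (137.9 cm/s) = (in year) 0.002607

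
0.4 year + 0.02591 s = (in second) 1.261e+07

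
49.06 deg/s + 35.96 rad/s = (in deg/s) 2109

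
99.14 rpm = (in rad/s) 10.38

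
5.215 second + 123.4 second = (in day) 0.001489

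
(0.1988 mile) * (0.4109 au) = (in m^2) 1.967e+13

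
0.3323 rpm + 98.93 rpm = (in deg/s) 595.6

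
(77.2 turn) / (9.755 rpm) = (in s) 474.8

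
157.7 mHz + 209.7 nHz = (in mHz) 157.7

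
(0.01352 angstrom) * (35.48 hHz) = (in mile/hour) 1.073e-08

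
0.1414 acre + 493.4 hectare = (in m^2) 4.935e+06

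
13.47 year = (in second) 4.248e+08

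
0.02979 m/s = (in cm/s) 2.979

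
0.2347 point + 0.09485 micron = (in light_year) 8.762e-21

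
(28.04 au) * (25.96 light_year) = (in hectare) 1.03e+26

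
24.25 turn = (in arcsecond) 3.143e+07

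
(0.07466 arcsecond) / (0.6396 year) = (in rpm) 1.714e-13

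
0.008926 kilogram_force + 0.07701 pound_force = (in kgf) 0.04386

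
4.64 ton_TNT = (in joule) 1.941e+10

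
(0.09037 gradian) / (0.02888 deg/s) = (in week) 4.656e-06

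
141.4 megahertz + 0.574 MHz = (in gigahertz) 0.142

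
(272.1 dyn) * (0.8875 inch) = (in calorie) 1.466e-05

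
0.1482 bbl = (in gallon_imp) 5.183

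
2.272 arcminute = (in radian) 0.0006609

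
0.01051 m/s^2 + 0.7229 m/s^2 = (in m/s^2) 0.7334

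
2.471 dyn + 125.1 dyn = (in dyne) 127.6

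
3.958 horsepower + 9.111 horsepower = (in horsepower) 13.07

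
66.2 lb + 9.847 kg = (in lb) 87.91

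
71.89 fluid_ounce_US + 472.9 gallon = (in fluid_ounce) 6.06e+04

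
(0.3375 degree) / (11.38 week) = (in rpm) 8.173e-09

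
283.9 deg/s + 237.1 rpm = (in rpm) 284.4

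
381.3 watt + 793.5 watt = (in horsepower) 1.575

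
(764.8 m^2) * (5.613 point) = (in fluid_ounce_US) 5.121e+04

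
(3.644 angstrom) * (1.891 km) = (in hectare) 6.891e-11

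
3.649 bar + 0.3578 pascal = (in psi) 52.92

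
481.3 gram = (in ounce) 16.98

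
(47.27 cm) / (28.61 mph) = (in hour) 1.027e-05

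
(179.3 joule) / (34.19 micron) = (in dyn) 5.244e+11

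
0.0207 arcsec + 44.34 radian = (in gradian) 2823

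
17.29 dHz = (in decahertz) 0.1729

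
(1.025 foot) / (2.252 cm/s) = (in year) 4.399e-07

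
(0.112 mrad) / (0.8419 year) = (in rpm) 4.028e-11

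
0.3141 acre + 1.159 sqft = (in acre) 0.3141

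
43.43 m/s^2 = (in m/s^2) 43.43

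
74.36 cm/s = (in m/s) 0.7436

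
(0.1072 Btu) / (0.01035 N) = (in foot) 3.585e+04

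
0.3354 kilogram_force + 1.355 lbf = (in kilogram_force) 0.95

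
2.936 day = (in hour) 70.46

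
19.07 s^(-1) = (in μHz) 1.907e+07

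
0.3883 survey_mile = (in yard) 683.4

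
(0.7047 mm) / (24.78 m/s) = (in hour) 7.9e-09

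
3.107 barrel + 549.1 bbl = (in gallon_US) 2.319e+04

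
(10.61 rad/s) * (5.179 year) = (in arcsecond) 3.574e+14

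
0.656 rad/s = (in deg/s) 37.59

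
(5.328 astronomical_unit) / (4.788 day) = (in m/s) 1.927e+06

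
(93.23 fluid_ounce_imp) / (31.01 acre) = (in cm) 2.111e-06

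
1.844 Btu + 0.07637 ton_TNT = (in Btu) 3.029e+05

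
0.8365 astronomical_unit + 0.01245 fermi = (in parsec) 4.055e-06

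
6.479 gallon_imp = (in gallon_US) 7.781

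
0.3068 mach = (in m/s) 104.5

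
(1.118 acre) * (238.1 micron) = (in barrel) 6.776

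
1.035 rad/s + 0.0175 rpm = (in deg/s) 59.41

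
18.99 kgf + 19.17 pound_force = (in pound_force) 61.04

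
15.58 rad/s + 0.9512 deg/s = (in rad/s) 15.6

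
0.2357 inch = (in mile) 3.72e-06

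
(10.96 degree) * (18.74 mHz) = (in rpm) 0.03423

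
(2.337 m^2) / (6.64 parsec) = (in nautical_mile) 6.159e-21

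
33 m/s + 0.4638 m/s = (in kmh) 120.5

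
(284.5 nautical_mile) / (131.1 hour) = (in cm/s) 111.6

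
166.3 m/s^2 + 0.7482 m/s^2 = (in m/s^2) 167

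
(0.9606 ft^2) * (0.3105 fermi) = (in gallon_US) 7.32e-15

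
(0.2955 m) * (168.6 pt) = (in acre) 4.343e-06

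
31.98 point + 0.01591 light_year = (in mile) 9.353e+10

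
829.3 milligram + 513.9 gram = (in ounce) 18.16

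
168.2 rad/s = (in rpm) 1606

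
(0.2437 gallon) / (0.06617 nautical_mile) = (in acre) 1.86e-09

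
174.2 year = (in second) 5.494e+09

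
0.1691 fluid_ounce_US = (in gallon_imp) 0.0011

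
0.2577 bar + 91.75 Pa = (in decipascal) 2.586e+05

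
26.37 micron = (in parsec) 8.546e-22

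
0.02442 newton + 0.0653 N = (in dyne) 8972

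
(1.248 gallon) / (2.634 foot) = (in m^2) 0.005884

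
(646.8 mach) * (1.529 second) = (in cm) 3.367e+07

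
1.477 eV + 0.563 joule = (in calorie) 0.1346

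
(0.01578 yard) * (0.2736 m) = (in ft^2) 0.04249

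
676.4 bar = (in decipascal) 6.764e+08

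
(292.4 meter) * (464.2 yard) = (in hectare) 12.41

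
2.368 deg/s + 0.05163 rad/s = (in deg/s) 5.326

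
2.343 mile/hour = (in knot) 2.036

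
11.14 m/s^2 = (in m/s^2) 11.14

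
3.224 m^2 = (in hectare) 0.0003224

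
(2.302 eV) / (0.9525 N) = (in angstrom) 3.872e-09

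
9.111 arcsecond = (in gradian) 0.002812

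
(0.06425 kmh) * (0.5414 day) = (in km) 0.8348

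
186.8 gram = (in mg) 1.868e+05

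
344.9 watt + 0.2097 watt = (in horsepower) 0.4628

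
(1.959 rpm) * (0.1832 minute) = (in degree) 129.2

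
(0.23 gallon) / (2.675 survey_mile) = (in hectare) 2.022e-11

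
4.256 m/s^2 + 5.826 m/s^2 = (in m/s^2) 10.08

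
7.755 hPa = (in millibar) 7.755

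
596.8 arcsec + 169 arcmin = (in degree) 2.982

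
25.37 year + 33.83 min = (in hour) 2.222e+05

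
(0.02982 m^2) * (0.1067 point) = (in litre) 0.001122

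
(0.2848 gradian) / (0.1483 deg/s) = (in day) 2e-05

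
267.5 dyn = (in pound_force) 0.0006014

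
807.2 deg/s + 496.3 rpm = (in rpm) 630.8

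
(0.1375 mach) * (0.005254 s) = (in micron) 2.46e+05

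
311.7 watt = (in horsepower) 0.418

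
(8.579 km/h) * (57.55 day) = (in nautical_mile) 6398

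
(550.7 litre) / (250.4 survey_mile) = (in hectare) 1.367e-10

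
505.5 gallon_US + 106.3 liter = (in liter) 2020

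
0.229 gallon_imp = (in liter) 1.041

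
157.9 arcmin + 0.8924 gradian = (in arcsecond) 1.237e+04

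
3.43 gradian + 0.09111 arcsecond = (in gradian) 3.43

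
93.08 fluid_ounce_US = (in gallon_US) 0.7272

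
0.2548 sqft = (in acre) 5.849e-06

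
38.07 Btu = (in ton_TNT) 9.6e-06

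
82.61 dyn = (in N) 0.0008261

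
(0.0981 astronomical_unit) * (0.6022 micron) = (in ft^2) 9.513e+04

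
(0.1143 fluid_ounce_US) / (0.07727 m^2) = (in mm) 0.04375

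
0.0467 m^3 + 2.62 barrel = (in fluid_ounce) 1.566e+04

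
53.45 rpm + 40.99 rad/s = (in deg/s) 2669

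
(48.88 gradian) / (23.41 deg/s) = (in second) 1.879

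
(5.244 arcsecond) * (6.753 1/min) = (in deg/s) 0.0001639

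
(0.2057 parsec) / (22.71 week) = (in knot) 8.983e+08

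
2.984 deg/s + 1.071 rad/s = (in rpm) 10.72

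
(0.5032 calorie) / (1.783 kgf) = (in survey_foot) 0.395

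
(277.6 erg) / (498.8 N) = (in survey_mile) 3.458e-11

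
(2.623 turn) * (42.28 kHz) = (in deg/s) 3.992e+07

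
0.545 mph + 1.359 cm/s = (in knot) 0.5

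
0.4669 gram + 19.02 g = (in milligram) 1.949e+04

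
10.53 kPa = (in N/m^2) 1.053e+04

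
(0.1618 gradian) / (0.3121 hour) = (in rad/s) 2.262e-06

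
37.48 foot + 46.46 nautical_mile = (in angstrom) 8.606e+14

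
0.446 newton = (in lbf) 0.1003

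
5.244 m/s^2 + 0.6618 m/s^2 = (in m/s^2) 5.906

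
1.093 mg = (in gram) 0.001093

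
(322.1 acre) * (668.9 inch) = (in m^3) 2.215e+07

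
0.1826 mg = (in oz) 6.441e-06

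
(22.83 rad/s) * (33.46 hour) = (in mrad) 2.75e+09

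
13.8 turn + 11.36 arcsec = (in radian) 86.71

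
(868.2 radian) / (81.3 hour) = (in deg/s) 0.17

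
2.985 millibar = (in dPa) 2985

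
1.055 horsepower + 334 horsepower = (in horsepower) 335.1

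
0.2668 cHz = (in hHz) 2.668e-05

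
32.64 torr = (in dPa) 4.352e+04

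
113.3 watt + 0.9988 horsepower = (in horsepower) 1.151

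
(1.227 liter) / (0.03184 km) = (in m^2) 3.854e-05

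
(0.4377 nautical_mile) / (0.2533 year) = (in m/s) 0.0001015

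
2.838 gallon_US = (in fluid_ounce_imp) 378.1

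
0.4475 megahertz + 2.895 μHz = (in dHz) 4.475e+06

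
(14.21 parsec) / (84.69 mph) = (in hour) 3.217e+12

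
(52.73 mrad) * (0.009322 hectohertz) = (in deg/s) 2.816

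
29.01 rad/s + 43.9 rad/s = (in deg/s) 4177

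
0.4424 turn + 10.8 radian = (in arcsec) 2.801e+06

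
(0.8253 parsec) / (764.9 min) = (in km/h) 1.998e+12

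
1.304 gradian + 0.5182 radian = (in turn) 0.08573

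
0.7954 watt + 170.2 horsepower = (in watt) 1.269e+05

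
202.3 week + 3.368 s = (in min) 2.039e+06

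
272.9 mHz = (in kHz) 0.0002729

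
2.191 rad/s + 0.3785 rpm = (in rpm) 21.3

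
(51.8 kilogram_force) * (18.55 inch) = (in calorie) 57.21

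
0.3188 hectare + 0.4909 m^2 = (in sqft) 3.432e+04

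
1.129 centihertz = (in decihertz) 0.1129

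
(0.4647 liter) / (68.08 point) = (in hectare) 1.935e-06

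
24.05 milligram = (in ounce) 0.0008483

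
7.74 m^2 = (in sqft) 83.31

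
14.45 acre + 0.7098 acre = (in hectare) 6.135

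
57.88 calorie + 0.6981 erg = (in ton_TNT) 5.788e-08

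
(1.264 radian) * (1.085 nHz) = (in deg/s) 7.858e-08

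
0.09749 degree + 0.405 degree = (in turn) 0.001396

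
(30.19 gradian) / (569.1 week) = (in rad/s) 1.378e-09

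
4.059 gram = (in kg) 0.004059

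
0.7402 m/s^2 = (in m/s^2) 0.7402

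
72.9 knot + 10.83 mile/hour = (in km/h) 152.4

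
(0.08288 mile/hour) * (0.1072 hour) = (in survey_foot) 46.91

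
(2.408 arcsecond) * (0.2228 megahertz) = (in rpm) 24.84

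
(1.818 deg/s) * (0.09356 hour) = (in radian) 10.69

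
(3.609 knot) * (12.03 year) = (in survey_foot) 2.311e+09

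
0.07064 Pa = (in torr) 0.0005298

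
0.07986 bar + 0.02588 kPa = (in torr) 60.09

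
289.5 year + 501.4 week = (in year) 299.1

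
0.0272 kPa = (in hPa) 0.272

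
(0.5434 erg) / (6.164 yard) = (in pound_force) 2.167e-09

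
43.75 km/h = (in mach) 0.03569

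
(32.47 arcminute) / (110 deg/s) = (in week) 8.134e-09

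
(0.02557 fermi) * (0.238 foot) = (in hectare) 1.855e-22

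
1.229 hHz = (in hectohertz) 1.229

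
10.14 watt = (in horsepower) 0.0136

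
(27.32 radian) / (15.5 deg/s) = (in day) 0.001169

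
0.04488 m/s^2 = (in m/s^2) 0.04488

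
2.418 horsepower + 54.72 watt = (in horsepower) 2.491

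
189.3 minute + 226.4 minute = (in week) 0.04124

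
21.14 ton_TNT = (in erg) 8.845e+17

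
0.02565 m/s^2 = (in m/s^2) 0.02565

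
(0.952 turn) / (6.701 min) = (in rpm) 0.1421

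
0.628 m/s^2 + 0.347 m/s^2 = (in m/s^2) 0.975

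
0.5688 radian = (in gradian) 36.21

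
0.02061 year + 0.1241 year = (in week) 7.546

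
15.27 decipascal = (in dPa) 15.27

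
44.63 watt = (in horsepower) 0.05985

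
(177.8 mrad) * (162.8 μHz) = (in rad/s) 2.895e-05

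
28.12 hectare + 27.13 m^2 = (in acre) 69.49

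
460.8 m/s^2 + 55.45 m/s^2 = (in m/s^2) 516.2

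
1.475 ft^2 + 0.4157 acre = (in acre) 0.4157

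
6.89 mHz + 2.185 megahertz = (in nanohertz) 2.185e+15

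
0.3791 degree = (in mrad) 6.617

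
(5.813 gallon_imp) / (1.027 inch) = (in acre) 0.0002503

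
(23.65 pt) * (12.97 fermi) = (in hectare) 1.082e-20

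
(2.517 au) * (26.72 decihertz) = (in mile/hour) 2.251e+12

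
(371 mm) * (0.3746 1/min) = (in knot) 0.004502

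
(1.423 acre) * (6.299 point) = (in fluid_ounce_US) 4.327e+05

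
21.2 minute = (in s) 1272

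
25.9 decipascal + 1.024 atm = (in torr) 778.3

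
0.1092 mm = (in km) 1.092e-07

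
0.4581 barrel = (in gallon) 19.24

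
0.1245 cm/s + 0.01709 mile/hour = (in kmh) 0.03199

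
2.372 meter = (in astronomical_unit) 1.586e-11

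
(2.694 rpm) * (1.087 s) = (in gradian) 19.52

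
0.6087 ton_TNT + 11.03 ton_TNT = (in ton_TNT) 11.64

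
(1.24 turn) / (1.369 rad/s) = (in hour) 0.001581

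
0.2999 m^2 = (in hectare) 2.999e-05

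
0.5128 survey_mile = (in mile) 0.5128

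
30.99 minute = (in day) 0.02152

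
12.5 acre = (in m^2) 5.059e+04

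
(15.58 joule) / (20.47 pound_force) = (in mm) 171.1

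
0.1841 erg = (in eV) 1.149e+11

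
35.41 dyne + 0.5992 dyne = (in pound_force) 8.095e-05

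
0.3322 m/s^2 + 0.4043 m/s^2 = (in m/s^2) 0.7365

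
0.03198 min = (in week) 3.173e-06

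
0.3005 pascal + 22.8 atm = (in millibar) 2.31e+04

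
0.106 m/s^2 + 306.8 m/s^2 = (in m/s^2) 306.9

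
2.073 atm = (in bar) 2.1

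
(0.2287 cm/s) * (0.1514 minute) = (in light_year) 2.196e-18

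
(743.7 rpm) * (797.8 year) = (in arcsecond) 4.042e+17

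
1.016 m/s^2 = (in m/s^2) 1.016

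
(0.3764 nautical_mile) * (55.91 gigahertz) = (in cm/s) 3.897e+15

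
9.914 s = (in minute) 0.1652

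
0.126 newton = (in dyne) 1.26e+04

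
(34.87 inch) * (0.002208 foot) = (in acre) 1.473e-07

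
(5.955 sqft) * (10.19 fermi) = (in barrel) 3.546e-14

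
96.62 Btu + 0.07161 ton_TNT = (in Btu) 2.841e+05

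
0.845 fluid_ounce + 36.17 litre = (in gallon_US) 9.562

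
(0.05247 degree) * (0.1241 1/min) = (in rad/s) 1.894e-06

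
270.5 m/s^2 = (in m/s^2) 270.5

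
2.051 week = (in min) 2.067e+04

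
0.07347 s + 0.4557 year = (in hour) 3992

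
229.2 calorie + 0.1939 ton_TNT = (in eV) 5.064e+27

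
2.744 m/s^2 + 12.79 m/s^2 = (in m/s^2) 15.53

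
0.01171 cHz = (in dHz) 0.001171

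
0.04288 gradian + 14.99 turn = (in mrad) 9.419e+04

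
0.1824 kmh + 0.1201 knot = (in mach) 0.0003303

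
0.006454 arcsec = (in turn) 4.98e-09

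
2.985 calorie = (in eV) 7.795e+19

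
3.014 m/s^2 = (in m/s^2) 3.014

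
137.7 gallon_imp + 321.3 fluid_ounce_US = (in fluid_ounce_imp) 2.237e+04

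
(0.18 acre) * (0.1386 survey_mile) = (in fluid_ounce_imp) 5.719e+09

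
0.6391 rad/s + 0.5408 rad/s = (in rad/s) 1.18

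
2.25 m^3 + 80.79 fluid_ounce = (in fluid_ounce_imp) 7.927e+04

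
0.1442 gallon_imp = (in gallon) 0.1732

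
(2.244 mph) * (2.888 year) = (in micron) 9.136e+13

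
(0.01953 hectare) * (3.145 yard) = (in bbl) 3533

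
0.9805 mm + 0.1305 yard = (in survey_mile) 7.476e-05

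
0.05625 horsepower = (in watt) 41.95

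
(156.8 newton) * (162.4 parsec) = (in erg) 7.857e+27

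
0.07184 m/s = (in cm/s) 7.184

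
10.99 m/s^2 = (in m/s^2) 10.99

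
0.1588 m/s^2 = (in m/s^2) 0.1588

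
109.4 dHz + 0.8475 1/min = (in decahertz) 1.095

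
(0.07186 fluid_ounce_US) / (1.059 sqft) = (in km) 2.16e-08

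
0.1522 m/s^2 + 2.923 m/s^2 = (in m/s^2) 3.075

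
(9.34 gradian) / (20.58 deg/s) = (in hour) 0.0001135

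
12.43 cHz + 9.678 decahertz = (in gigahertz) 9.69e-08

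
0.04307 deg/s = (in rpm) 0.007178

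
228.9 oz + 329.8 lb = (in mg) 1.561e+08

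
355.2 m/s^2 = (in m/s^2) 355.2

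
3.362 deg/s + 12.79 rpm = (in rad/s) 1.398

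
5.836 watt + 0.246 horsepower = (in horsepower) 0.2538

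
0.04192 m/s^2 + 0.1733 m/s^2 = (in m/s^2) 0.2152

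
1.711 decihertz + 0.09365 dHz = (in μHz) 1.805e+05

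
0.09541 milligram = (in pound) 2.103e-07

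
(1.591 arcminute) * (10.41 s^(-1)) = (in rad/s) 0.004818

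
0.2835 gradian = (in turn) 0.0007088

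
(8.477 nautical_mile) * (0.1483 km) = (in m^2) 2.328e+06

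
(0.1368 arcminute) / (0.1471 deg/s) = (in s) 0.0155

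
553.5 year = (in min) 2.909e+08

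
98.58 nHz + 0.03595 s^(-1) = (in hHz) 0.0003595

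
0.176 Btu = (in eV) 1.159e+21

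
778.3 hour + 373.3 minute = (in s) 2.824e+06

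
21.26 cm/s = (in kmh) 0.7654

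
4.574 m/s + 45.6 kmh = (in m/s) 17.24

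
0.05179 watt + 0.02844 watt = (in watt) 0.08023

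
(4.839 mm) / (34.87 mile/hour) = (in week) 5.133e-10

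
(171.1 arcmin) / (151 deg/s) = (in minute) 0.0003148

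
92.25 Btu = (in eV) 6.075e+23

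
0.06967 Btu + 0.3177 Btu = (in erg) 4.087e+09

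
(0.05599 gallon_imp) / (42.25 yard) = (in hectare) 6.588e-10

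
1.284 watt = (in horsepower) 0.001722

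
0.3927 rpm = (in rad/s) 0.04112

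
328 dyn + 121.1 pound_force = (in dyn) 5.387e+07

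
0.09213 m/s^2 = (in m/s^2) 0.09213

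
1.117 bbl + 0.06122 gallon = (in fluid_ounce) 6013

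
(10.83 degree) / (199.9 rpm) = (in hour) 2.508e-06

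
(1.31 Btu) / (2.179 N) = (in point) 1.798e+06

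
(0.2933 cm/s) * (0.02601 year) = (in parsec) 7.797e-14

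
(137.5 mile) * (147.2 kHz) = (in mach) 9.566e+07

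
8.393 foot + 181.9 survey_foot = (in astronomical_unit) 3.877e-10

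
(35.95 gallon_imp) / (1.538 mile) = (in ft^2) 0.0007107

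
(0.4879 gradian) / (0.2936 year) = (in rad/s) 8.277e-10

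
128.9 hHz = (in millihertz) 1.289e+07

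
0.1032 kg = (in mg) 1.032e+05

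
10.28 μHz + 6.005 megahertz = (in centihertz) 6.005e+08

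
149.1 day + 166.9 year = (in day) 6.107e+04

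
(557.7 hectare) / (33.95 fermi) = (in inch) 6.467e+21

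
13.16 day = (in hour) 315.8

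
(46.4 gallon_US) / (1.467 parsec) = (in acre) 9.588e-22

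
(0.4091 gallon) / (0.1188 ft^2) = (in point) 397.7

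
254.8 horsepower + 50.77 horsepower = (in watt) 2.279e+05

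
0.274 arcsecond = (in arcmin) 0.004567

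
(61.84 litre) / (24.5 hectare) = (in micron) 0.2524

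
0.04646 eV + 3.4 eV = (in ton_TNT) 1.32e-28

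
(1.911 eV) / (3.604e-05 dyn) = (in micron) 0.0008495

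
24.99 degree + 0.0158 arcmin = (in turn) 0.06942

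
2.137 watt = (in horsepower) 0.002866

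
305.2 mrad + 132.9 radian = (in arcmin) 4.579e+05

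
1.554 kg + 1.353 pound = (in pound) 4.779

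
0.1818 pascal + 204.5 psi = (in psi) 204.5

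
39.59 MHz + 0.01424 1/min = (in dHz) 3.959e+08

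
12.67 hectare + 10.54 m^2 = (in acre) 31.31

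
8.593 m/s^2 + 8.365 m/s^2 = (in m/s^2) 16.96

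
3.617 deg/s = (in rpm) 0.6028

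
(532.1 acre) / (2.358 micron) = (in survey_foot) 2.996e+12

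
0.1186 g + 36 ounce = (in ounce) 36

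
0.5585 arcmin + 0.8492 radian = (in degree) 48.66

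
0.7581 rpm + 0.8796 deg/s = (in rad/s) 0.09474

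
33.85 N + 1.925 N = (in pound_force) 8.043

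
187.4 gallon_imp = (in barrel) 5.359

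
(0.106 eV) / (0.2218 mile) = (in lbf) 1.07e-23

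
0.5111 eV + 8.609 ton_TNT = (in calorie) 8.609e+09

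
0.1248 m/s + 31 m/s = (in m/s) 31.12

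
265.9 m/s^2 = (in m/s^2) 265.9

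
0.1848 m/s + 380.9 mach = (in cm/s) 1.297e+07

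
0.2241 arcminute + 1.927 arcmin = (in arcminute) 2.151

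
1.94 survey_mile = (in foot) 1.024e+04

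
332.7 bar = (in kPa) 3.327e+04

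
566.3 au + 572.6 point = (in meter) 8.472e+13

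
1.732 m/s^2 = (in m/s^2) 1.732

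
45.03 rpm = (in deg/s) 270.2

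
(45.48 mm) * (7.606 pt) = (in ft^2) 0.001314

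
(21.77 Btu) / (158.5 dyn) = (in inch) 5.705e+08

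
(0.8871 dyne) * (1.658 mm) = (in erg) 0.1471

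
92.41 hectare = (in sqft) 9.947e+06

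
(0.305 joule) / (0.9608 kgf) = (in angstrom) 3.237e+08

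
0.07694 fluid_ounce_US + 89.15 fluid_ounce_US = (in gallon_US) 0.6971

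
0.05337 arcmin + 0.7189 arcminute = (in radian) 0.0002246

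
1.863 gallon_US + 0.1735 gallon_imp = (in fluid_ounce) 265.1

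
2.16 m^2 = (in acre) 0.0005337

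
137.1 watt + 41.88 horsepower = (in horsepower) 42.06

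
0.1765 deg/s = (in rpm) 0.02942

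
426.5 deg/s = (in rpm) 71.08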